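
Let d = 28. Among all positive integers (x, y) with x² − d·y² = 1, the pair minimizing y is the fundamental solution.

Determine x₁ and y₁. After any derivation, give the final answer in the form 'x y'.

127 24

d=28: √d = [5; 3,2,3,10] (ℓ=4, even), read p_3/q_3
a_0=5:  p_0=5·1+0=5,  q_0=5·0+1=1
a_1=3:  p_1=3·5+1=16,  q_1=3·1+0=3
a_2=2:  p_2=2·16+5=37,  q_2=2·3+1=7
a_3=3:  p_3=3·37+16=127,  q_3=3·7+3=24
fundamental: x₁=127, y₁=24  (since 16129 − 28·576 = 1)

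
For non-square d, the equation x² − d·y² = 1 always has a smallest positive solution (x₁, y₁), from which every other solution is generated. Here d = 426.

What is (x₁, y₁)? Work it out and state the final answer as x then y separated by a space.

[20; 1,1,1,3,2,6,2,3,1,1,1,40] for √426; ℓ=12 ⇒ convergent index 11
k=0  a_k=20  p_k/q_k = 20/1
…
k=2  a_k=1  p_k/q_k = 41/2
k=3  a_k=1  p_k/q_k = 62/3
…
k=6  a_k=6  p_k/q_k = 3323/161
k=7  a_k=2  p_k/q_k = 7162/347
…
k=9  a_k=1  p_k/q_k = 31971/1549
k=10  a_k=1  p_k/q_k = 56780/2751
k=11  a_k=1  p_k/q_k = 88751/4300
→ (88751, 4300).  Check: 88751²=7876740001, 426·4300²=7876740000, difference 1.

88751 4300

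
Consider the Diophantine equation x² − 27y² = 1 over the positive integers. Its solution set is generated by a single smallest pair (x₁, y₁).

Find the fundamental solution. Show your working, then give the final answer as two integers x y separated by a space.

26 5

√27 = [5; 5,10, …], period ℓ=2 (even) → k=1
k=0  a_k=5  p_k/q_k = 5/1
k=1  a_k=5  p_k/q_k = 26/5
fundamental: x₁=26, y₁=5  (since 676 − 27·25 = 1)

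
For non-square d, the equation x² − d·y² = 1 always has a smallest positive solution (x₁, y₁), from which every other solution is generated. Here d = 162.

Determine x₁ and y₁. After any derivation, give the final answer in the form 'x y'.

d=162: √d = [12; 1,2,1,2,12,2,1,2,1,24] (ℓ=10, even), read p_9/q_9
a_0=12:  p_0=12·1+0=12,  q_0=12·0+1=1
…
a_2=2:  p_2=2·13+12=38,  q_2=2·1+1=3
…
a_8=2:  p_8=2·5333+3602=14268,  q_8=2·419+283=1121
a_9=1:  p_9=1·14268+5333=19601,  q_9=1·1121+419=1540
fundamental: x₁=19601, y₁=1540  (since 384199201 − 162·2371600 = 1)

19601 1540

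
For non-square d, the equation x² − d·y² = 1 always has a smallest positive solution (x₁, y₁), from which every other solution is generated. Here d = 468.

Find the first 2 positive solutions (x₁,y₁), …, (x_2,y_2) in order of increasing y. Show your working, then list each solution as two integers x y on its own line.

d=468: √d = [21; 1,1,1,2,1,1,1,42] (ℓ=8, even), read p_7/q_7
a_0=21:  p_0=21·1+0=21,  q_0=21·0+1=1
a_1=1:  p_1=1·21+1=22,  q_1=1·1+0=1
…
a_6=1:  p_6=1·238+173=411,  q_6=1·11+8=19
a_7=1:  p_7=1·411+238=649,  q_7=1·19+11=30
(x₁, y₁) = (649, 30);  649² − 468·30² = 1 ✓
k=2:  x_2 = 649·649+468·30·30 = 842401,  y_2 = 649·30+30·649 = 38940

649 30
842401 38940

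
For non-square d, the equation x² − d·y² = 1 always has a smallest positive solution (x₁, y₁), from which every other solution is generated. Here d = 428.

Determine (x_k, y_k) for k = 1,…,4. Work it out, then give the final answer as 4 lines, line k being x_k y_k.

1850887 89466
6851565373537 331182912684
25362946559057703751 1225964295417811950
93887896135702420679780737 4538242753705644230486616

√428 → a₀=20, period (1,2,4,1,5,10,5,1,4,2,1,40); ℓ=12 even so k=11
step 0: (20, 1)  from 20·(1,0) + (0,1)
step 1: (21, 1)  from 1·(20,1) + (1,0)
step 2: (62, 3)  from 2·(21,1) + (20,1)
…
step 4: (331, 16)  from 1·(269,13) + (62,3)
…
step 7: (99779, 4823)  from 5·(19571,946) + (1924,93)
step 8: (119350, 5769)  from 1·(99779,4823) + (19571,946)
…
step 10: (1273708, 61567)  from 2·(577179,27899) + (119350,5769)
step 11: (1850887, 89466)  from 1·(1273708,61567) + (577179,27899)
→ (1850887, 89466).  Check: 1850887²=3425782686769, 428·89466²=3425782686768, difference 1.
k=2:  x_2 = 1850887·1850887+428·89466·89466 = 6851565373537,  y_2 = 1850887·89466+89466·1850887 = 331182912684
k=3:  x_3 = 1850887·6851565373537+428·89466·331182912684 = 25362946559057703751,  y_3 = 1850887·331182912684+89466·6851565373537 = 1225964295417811950
k=4:  x_4 = 1850887·25362946559057703751+428·89466·1225964295417811950 = 93887896135702420679780737,  y_4 = 1850887·1225964295417811950+89466·25362946559057703751 = 4538242753705644230486616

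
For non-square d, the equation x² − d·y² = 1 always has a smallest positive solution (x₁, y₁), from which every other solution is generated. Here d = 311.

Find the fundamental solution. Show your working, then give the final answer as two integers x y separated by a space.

[17; 1,1,1,2,1,…,1,1,34] for √311; ℓ=16 ⇒ convergent index 15
step 0: (17, 1)  from 17·(1,0) + (0,1)
step 1: (18, 1)  from 1·(17,1) + (1,0)
step 2: (35, 2)  from 1·(18,1) + (17,1)
step 3: (53, 3)  from 1·(35,2) + (18,1)
step 4: (141, 8)  from 2·(53,3) + (35,2)
step 5: (194, 11)  from 1·(141,8) + (53,3)
…
step 7: (4109, 233)  from 3·(1305,74) + (194,11)
step 8: (71158, 4035)  from 17·(4109,233) + (1305,74)
step 9: (217583, 12338)  from 3·(71158,4035) + (4109,233)
…
step 11: (1594239, 90401)  from 1·(1376656,78063) + (217583,12338)
step 12: (4565134, 258865)  from 2·(1594239,90401) + (1376656,78063)
…
step 14: (10724507, 608131)  from 1·(6159373,349266) + (4565134,258865)
step 15: (16883880, 957397)  from 1·(10724507,608131) + (6159373,349266)
fundamental: x₁=16883880, y₁=957397  (since 285065403854400 − 311·916609015609 = 1)

16883880 957397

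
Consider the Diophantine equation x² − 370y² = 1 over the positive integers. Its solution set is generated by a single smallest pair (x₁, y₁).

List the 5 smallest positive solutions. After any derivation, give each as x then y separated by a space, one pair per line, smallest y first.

√370 = [19; 4,4,38, …], period ℓ=3 (odd) → k=5
a_0=19:  p_0=19·1+0=19,  q_0=19·0+1=1
…
a_4=4:  p_4=4·12503+327=50339,  q_4=4·650+17=2617
a_5=4:  p_5=4·50339+12503=213859,  q_5=4·2617+650=11118
→ (213859, 11118).  Check: 213859²=45735671881, 370·11118²=45735671880, difference 1.
k=2:  x_2 = 213859·213859+370·11118·11118 = 91471343761,  y_2 = 213859·11118+11118·213859 = 4755368724
k=3:  x_3 = 213859·91471343761+370·11118·4755368724 = 39123940210553539,  y_3 = 213859·4755368724+11118·91471343761 = 2033956799880714
k=4:  x_4 = 213859·39123940210553539+370·11118·2033956799880714 = 16734013458886067250241,  y_4 = 213859·2033956799880714+11118·39123940210553539 = 869959934526623861928
k=5:  x_5 = 213859·16734013458886067250241+370·11118·869959934526623861928 = 7157438768568706971928026499,  y_5 = 213859·869959934526623861928+11118·16734013458886067250241 = 372097523273824548176239590

213859 11118
91471343761 4755368724
39123940210553539 2033956799880714
16734013458886067250241 869959934526623861928
7157438768568706971928026499 372097523273824548176239590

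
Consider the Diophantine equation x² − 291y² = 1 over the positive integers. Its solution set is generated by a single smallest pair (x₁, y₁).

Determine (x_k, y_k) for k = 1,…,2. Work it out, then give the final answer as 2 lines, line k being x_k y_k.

290 17
168199 9860

√291 → a₀=17, period (17,34); ℓ=2 even so k=1
step 0: (17, 1)  from 17·(1,0) + (0,1)
step 1: (290, 17)  from 17·(17,1) + (1,0)
(x₁, y₁) = (290, 17);  290² − 291·17² = 1 ✓
k=2:  x_2 = 290·290+291·17·17 = 168199,  y_2 = 290·17+17·290 = 9860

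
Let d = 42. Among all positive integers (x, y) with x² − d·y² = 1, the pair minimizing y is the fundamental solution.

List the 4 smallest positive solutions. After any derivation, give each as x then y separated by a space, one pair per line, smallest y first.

[6; 2,12] for √42; ℓ=2 ⇒ convergent index 1
i=0: a=6 ⇒ p=6, q=1
i=1: a=2 ⇒ p=13, q=2
→ (13, 2).  Check: 13²=169, 42·2²=168, difference 1.
(x_2, y_2) = (13·13 + 42·2·2, 13·2 + 2·13) = (337, 52)
(x_3, y_3) = (13·337 + 42·2·52, 13·52 + 2·337) = (8749, 1350)
(x_4, y_4) = (13·8749 + 42·2·1350, 13·1350 + 2·8749) = (227137, 35048)

13 2
337 52
8749 1350
227137 35048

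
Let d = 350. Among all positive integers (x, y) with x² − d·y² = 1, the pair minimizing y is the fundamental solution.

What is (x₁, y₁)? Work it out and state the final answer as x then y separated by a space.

[18; 1,2,2,2,1,36] for √350; ℓ=6 ⇒ convergent index 5
a_0=18:  p_0=18·1+0=18,  q_0=18·0+1=1
…
a_2=2:  p_2=2·19+18=56,  q_2=2·1+1=3
a_3=2:  p_3=2·56+19=131,  q_3=2·3+1=7
a_4=2:  p_4=2·131+56=318,  q_4=2·7+3=17
a_5=1:  p_5=1·318+131=449,  q_5=1·17+7=24
fundamental: x₁=449, y₁=24  (since 201601 − 350·576 = 1)

449 24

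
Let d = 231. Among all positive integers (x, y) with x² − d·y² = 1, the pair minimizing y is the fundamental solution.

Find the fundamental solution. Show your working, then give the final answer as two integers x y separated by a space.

76 5

√231 = [15; 5,30, …], period ℓ=2 (even) → k=1
a_0=15:  p_0=15·1+0=15,  q_0=15·0+1=1
a_1=5:  p_1=5·15+1=76,  q_1=5·1+0=5
→ (76, 5).  Check: 76²=5776, 231·5²=5775, difference 1.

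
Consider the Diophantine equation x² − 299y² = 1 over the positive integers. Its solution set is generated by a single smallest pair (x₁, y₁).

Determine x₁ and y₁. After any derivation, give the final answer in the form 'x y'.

415 24

√299 = [17; 3,2,3,34, …], period ℓ=4 (even) → k=3
i=0: a=17 ⇒ p=17, q=1
i=1: a=3 ⇒ p=52, q=3
i=2: a=2 ⇒ p=121, q=7
i=3: a=3 ⇒ p=415, q=24
→ (415, 24).  Check: 415²=172225, 299·24²=172224, difference 1.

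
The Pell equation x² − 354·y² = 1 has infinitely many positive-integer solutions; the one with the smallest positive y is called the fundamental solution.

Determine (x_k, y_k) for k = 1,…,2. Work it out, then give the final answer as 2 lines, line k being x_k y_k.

√354 = [18; 1,4,2,2,18,2,2,4,1,36, …], period ℓ=10 (even) → k=9
i=0: a=18 ⇒ p=18, q=1
…
i=5: a=18 ⇒ p=9351, q=497
…
i=8: a=4 ⇒ p=210294, q=11177
i=9: a=1 ⇒ p=258065, q=13716
(x₁, y₁) = (258065, 13716);  258065² − 354·13716² = 1 ✓
k=2:  x_2 = 258065·258065+354·13716·13716 = 133195088449,  y_2 = 258065·13716+13716·258065 = 7079239080

258065 13716
133195088449 7079239080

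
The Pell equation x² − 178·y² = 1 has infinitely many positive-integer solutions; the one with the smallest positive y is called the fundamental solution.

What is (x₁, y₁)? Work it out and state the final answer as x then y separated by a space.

1601 120

√178 = [13; 2,1,12,1,2,26, …], period ℓ=6 (even) → k=5
k=0  a_k=13  p_k/q_k = 13/1
k=1  a_k=2  p_k/q_k = 27/2
…
k=4  a_k=1  p_k/q_k = 547/41
k=5  a_k=2  p_k/q_k = 1601/120
(x₁, y₁) = (1601, 120);  1601² − 178·120² = 1 ✓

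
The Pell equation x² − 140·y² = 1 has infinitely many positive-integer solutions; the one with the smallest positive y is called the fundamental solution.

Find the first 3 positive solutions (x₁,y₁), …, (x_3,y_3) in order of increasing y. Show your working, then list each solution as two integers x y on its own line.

√140 → a₀=11, period (1,4,1,22); ℓ=4 even so k=3
i=0: a=11 ⇒ p=11, q=1
i=1: a=1 ⇒ p=12, q=1
i=2: a=4 ⇒ p=59, q=5
i=3: a=1 ⇒ p=71, q=6
(x₁, y₁) = (71, 6);  71² − 140·6² = 1 ✓
k=2:  x_2 = 71·71+140·6·6 = 10081,  y_2 = 71·6+6·71 = 852
k=3:  x_3 = 71·10081+140·6·852 = 1431431,  y_3 = 71·852+6·10081 = 120978

71 6
10081 852
1431431 120978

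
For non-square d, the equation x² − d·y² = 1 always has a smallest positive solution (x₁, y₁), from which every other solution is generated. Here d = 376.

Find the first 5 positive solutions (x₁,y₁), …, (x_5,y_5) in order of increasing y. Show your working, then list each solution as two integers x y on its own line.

2143295 110532
9187426914049 473805365880
39382732335491159615 2031009343327438668
168817626601983862467148801 8706104341013491514496240
723651950015758622280719887718975 37319499807142991581781109982932

[19; 2,1,1,3,1,…,1,2,38] for √376; ℓ=16 ⇒ convergent index 15
k=0  a_k=19  p_k/q_k = 19/1
…
k=2  a_k=1  p_k/q_k = 58/3
…
k=4  a_k=3  p_k/q_k = 349/18
…
k=8  a_k=4  p_k/q_k = 12953/668
…
k=12  a_k=3  p_k/q_k = 368986/19029
k=13  a_k=1  p_k/q_k = 468441/24158
k=14  a_k=1  p_k/q_k = 837427/43187
k=15  a_k=2  p_k/q_k = 2143295/110532
(x₁, y₁) = (2143295, 110532);  2143295² − 376·110532² = 1 ✓
(2143295+110532√376)^2 = 9187426914049 + 473805365880√376
(2143295+110532√376)^3 = 39382732335491159615 + 2031009343327438668√376
(2143295+110532√376)^4 = 168817626601983862467148801 + 8706104341013491514496240√376
(2143295+110532√376)^5 = 723651950015758622280719887718975 + 37319499807142991581781109982932√376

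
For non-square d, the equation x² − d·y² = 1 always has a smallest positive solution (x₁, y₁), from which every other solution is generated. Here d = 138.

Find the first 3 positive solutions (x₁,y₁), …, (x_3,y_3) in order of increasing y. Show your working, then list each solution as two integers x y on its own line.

d=138: √d = [11; 1,2,1,22] (ℓ=4, even), read p_3/q_3
step 0: (11, 1)  from 11·(1,0) + (0,1)
…
step 2: (35, 3)  from 2·(12,1) + (11,1)
step 3: (47, 4)  from 1·(35,3) + (12,1)
→ (47, 4).  Check: 47²=2209, 138·4²=2208, difference 1.
(47+4√138)^2 = 4417 + 376√138
(47+4√138)^3 = 415151 + 35340√138

47 4
4417 376
415151 35340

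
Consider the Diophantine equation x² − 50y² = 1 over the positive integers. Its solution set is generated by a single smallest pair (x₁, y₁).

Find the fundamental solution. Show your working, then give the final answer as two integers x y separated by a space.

99 14

√50 → a₀=7, period (14); ℓ=1 odd so k=1
a_0=7:  p_0=7·1+0=7,  q_0=7·0+1=1
a_1=14:  p_1=14·7+1=99,  q_1=14·1+0=14
fundamental: x₁=99, y₁=14  (since 9801 − 50·196 = 1)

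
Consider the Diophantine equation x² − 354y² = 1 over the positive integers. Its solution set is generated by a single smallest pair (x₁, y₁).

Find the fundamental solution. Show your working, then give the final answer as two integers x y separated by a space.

d=354: √d = [18; 1,4,2,2,18,2,2,4,1,36] (ℓ=10, even), read p_9/q_9
i=0: a=18 ⇒ p=18, q=1
…
i=4: a=2 ⇒ p=508, q=27
i=5: a=18 ⇒ p=9351, q=497
i=6: a=2 ⇒ p=19210, q=1021
…
i=8: a=4 ⇒ p=210294, q=11177
i=9: a=1 ⇒ p=258065, q=13716
(x₁, y₁) = (258065, 13716);  258065² − 354·13716² = 1 ✓

258065 13716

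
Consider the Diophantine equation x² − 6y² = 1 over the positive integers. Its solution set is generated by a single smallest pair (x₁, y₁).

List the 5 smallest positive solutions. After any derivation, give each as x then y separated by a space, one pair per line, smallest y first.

5 2
49 20
485 198
4801 1960
47525 19402

√6 → a₀=2, period (2,4); ℓ=2 even so k=1
step 0: (2, 1)  from 2·(1,0) + (0,1)
step 1: (5, 2)  from 2·(2,1) + (1,0)
fundamental: x₁=5, y₁=2  (since 25 − 6·4 = 1)
(5+2√6)^2 = 49 + 20√6
(5+2√6)^3 = 485 + 198√6
(5+2√6)^4 = 4801 + 1960√6
(5+2√6)^5 = 47525 + 19402√6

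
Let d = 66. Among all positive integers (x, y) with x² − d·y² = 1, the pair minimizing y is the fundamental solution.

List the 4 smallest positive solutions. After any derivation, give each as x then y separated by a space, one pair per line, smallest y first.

d=66: √d = [8; 8,16] (ℓ=2, even), read p_1/q_1
k=0  a_k=8  p_k/q_k = 8/1
k=1  a_k=8  p_k/q_k = 65/8
(x₁, y₁) = (65, 8);  65² − 66·8² = 1 ✓
(65+8√66)^2 = 8449 + 1040√66
(65+8√66)^3 = 1098305 + 135192√66
(65+8√66)^4 = 142771201 + 17573920√66

65 8
8449 1040
1098305 135192
142771201 17573920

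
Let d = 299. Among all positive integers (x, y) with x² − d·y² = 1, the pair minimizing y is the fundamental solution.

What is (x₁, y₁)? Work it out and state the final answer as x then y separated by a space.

415 24

[17; 3,2,3,34] for √299; ℓ=4 ⇒ convergent index 3
i=0: a=17 ⇒ p=17, q=1
…
i=2: a=2 ⇒ p=121, q=7
i=3: a=3 ⇒ p=415, q=24
fundamental: x₁=415, y₁=24  (since 172225 − 299·576 = 1)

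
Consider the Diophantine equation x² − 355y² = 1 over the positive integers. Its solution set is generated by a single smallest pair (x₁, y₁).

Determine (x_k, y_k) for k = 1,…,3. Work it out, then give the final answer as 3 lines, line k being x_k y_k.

954809 50676
1823320452961 96771801768
3481845556741524089 184797174548553948

[18; 1,5,3,3,1,6,1,3,3,5,1,36] for √355; ℓ=12 ⇒ convergent index 11
i=0: a=18 ⇒ p=18, q=1
…
i=5: a=1 ⇒ p=1545, q=82
i=6: a=6 ⇒ p=10457, q=555
i=7: a=1 ⇒ p=12002, q=637
…
i=10: a=5 ⇒ p=803418, q=42641
i=11: a=1 ⇒ p=954809, q=50676
→ (954809, 50676).  Check: 954809²=911660226481, 355·50676²=911660226480, difference 1.
k=2:  x_2 = 954809·954809+355·50676·50676 = 1823320452961,  y_2 = 954809·50676+50676·954809 = 96771801768
k=3:  x_3 = 954809·1823320452961+355·50676·96771801768 = 3481845556741524089,  y_3 = 954809·96771801768+50676·1823320452961 = 184797174548553948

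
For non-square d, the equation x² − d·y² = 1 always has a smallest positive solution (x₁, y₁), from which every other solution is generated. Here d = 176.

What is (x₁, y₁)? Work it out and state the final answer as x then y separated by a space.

√176 = [13; 3,1,3,26, …], period ℓ=4 (even) → k=3
a_0=13:  p_0=13·1+0=13,  q_0=13·0+1=1
a_1=3:  p_1=3·13+1=40,  q_1=3·1+0=3
a_2=1:  p_2=1·40+13=53,  q_2=1·3+1=4
a_3=3:  p_3=3·53+40=199,  q_3=3·4+3=15
→ (199, 15).  Check: 199²=39601, 176·15²=39600, difference 1.

199 15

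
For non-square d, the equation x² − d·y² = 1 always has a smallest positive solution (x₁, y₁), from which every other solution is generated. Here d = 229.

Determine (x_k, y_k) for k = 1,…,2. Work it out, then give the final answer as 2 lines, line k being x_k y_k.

5848201 386460
68402909872801 4520191516920

d=229: √d = [15; 7,1,1,7,30] (ℓ=5, odd), read p_9/q_9
step 0: (15, 1)  from 15·(1,0) + (0,1)
step 1: (106, 7)  from 7·(15,1) + (1,0)
…
step 3: (227, 15)  from 1·(121,8) + (106,7)
…
step 6: (362399, 23948)  from 7·(51527,3405) + (1710,113)
step 7: (413926, 27353)  from 1·(362399,23948) + (51527,3405)
step 8: (776325, 51301)  from 1·(413926,27353) + (362399,23948)
step 9: (5848201, 386460)  from 7·(776325,51301) + (413926,27353)
→ (5848201, 386460).  Check: 5848201²=34201454936401, 229·386460²=34201454936400, difference 1.
k=2:  x_2 = 5848201·5848201+229·386460·386460 = 68402909872801,  y_2 = 5848201·386460+386460·5848201 = 4520191516920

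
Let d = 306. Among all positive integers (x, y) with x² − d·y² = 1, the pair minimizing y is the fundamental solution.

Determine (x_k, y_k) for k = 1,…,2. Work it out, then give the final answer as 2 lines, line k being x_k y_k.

35 2
2449 140

d=306: √d = [17; 2,34] (ℓ=2, even), read p_1/q_1
a_0=17:  p_0=17·1+0=17,  q_0=17·0+1=1
a_1=2:  p_1=2·17+1=35,  q_1=2·1+0=2
fundamental: x₁=35, y₁=2  (since 1225 − 306·4 = 1)
k=2:  x_2 = 35·35+306·2·2 = 2449,  y_2 = 35·2+2·35 = 140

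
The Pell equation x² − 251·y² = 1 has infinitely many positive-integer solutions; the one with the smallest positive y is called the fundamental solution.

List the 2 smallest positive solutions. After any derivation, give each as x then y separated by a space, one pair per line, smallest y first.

√251 = [15; 1,5,2,1,2,…,5,1,30, …], period ℓ=14 (even) → k=13
a_0=15:  p_0=15·1+0=15,  q_0=15·0+1=1
a_1=1:  p_1=1·15+1=16,  q_1=1·1+0=1
a_2=5:  p_2=5·16+15=95,  q_2=5·1+1=6
a_3=2:  p_3=2·95+16=206,  q_3=2·6+1=13
…
a_5=2:  p_5=2·301+206=808,  q_5=2·19+13=51
a_6=2:  p_6=2·808+301=1917,  q_6=2·51+19=121
a_7=15:  p_7=15·1917+808=29563,  q_7=15·121+51=1866
a_8=2:  p_8=2·29563+1917=61043,  q_8=2·1866+121=3853
a_9=2:  p_9=2·61043+29563=151649,  q_9=2·3853+1866=9572
…
a_11=2:  p_11=2·212692+151649=577033,  q_11=2·13425+9572=36422
a_12=5:  p_12=5·577033+212692=3097857,  q_12=5·36422+13425=195535
a_13=1:  p_13=1·3097857+577033=3674890,  q_13=1·195535+36422=231957
→ (3674890, 231957).  Check: 3674890²=13504816512100, 251·231957²=13504816512099, difference 1.
k=2:  x_2 = 3674890·3674890+251·231957·231957 = 27009633024199,  y_2 = 3674890·231957+231957·3674890 = 1704832919460

3674890 231957
27009633024199 1704832919460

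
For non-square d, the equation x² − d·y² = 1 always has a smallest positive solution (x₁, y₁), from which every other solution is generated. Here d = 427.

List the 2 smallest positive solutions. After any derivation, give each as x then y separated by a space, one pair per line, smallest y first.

62 3
7687 372

√427 → a₀=20, period (1,1,1,40); ℓ=4 even so k=3
k=0  a_k=20  p_k/q_k = 20/1
…
k=2  a_k=1  p_k/q_k = 41/2
k=3  a_k=1  p_k/q_k = 62/3
→ (62, 3).  Check: 62²=3844, 427·3²=3843, difference 1.
(x_2, y_2) = (62·62 + 427·3·3, 62·3 + 3·62) = (7687, 372)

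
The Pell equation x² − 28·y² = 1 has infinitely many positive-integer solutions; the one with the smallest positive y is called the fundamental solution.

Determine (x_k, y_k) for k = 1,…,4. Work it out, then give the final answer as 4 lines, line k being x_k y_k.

√28 → a₀=5, period (3,2,3,10); ℓ=4 even so k=3
step 0: (5, 1)  from 5·(1,0) + (0,1)
step 1: (16, 3)  from 3·(5,1) + (1,0)
step 2: (37, 7)  from 2·(16,3) + (5,1)
step 3: (127, 24)  from 3·(37,7) + (16,3)
→ (127, 24).  Check: 127²=16129, 28·24²=16128, difference 1.
(127+24√28)^2 = 32257 + 6096√28
(127+24√28)^3 = 8193151 + 1548360√28
(127+24√28)^4 = 2081028097 + 393277344√28

127 24
32257 6096
8193151 1548360
2081028097 393277344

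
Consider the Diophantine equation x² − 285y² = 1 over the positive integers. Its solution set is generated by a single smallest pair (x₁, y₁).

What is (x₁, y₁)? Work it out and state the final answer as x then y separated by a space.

2431 144

d=285: √d = [16; 1,7,2,7,1,32] (ℓ=6, even), read p_5/q_5
i=0: a=16 ⇒ p=16, q=1
i=1: a=1 ⇒ p=17, q=1
i=2: a=7 ⇒ p=135, q=8
i=3: a=2 ⇒ p=287, q=17
i=4: a=7 ⇒ p=2144, q=127
i=5: a=1 ⇒ p=2431, q=144
fundamental: x₁=2431, y₁=144  (since 5909761 − 285·20736 = 1)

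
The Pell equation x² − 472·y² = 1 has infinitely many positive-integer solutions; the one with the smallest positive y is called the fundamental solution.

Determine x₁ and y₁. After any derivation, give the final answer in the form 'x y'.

306917 14127

[21; 1,2,1,1,1,…,2,1,42] for √472; ℓ=14 ⇒ convergent index 13
a_0=21:  p_0=21·1+0=21,  q_0=21·0+1=1
…
a_2=2:  p_2=2·22+21=65,  q_2=2·1+1=3
a_3=1:  p_3=1·65+22=87,  q_3=1·3+1=4
a_4=1:  p_4=1·87+65=152,  q_4=1·4+3=7
…
a_6=4:  p_6=4·239+152=1108,  q_6=4·11+7=51
…
a_11=1:  p_11=1·54227+30003=84230,  q_11=1·2496+1381=3877
a_12=2:  p_12=2·84230+54227=222687,  q_12=2·3877+2496=10250
a_13=1:  p_13=1·222687+84230=306917,  q_13=1·10250+3877=14127
(x₁, y₁) = (306917, 14127);  306917² − 472·14127² = 1 ✓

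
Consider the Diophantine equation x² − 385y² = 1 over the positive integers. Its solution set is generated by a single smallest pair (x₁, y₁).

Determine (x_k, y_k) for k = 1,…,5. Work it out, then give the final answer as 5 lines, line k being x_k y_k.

√385 → a₀=19, period (1,1,1,1,1,…,1,1,38); ℓ=16 even so k=15
i=0: a=19 ⇒ p=19, q=1
i=1: a=1 ⇒ p=20, q=1
i=2: a=1 ⇒ p=39, q=2
i=3: a=1 ⇒ p=59, q=3
…
i=5: a=1 ⇒ p=157, q=8
…
i=9: a=1 ⇒ p=2747, q=140
…
i=11: a=1 ⇒ p=13009, q=663
i=12: a=1 ⇒ p=23271, q=1186
i=13: a=1 ⇒ p=36280, q=1849
i=14: a=1 ⇒ p=59551, q=3035
i=15: a=1 ⇒ p=95831, q=4884
fundamental: x₁=95831, y₁=4884  (since 9183580561 − 385·23853456 = 1)
n=2: (95831,4884)∘(95831,4884) = (95831·95831+385·4884·4884, 95831·4884+4884·95831) = (18367161121,936077208)
n=3: (18367161121,936077208)∘(95831,4884) = (95831·18367161121+385·4884·936077208, 95831·936077208+4884·18367161121) = (3520286834677271,179410429834812)
n=4: (3520286834677271,179410429834812)∘(95831,4884) = (95831·3520286834677271+385·4884·179410429834812, 95831·179410429834812+4884·3520286834677271) = (674705215289547953281,34386161802063660336)
n=5: (674705215289547953281,34386161802063660336)∘(95831,4884) = (95831·674705215289547953281+385·4884·34386161802063660336, 95831·34386161802063660336+4884·674705215289547953281) = (129315350969305052987065751,6590520543127714837483620)

95831 4884
18367161121 936077208
3520286834677271 179410429834812
674705215289547953281 34386161802063660336
129315350969305052987065751 6590520543127714837483620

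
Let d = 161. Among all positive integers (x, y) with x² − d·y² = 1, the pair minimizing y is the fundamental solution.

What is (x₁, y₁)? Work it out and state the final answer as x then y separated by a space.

√161 = [12; 1,2,4,1,2,1,4,2,1,24, …], period ℓ=10 (even) → k=9
step 0: (12, 1)  from 12·(1,0) + (0,1)
step 1: (13, 1)  from 1·(12,1) + (1,0)
step 2: (38, 3)  from 2·(13,1) + (12,1)
…
step 5: (571, 45)  from 2·(203,16) + (165,13)
step 6: (774, 61)  from 1·(571,45) + (203,16)
step 7: (3667, 289)  from 4·(774,61) + (571,45)
step 8: (8108, 639)  from 2·(3667,289) + (774,61)
step 9: (11775, 928)  from 1·(8108,639) + (3667,289)
→ (11775, 928).  Check: 11775²=138650625, 161·928²=138650624, difference 1.

11775 928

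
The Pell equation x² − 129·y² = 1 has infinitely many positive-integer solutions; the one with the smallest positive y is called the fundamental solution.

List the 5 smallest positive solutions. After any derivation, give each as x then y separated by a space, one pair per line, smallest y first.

[11; 2,1,3,1,6,1,3,1,2,22] for √129; ℓ=10 ⇒ convergent index 9
step 0: (11, 1)  from 11·(1,0) + (0,1)
step 1: (23, 2)  from 2·(11,1) + (1,0)
…
step 3: (125, 11)  from 3·(34,3) + (23,2)
step 4: (159, 14)  from 1·(125,11) + (34,3)
…
step 6: (1238, 109)  from 1·(1079,95) + (159,14)
step 7: (4793, 422)  from 3·(1238,109) + (1079,95)
step 8: (6031, 531)  from 1·(4793,422) + (1238,109)
step 9: (16855, 1484)  from 2·(6031,531) + (4793,422)
(x₁, y₁) = (16855, 1484);  16855² − 129·1484² = 1 ✓
n=2: (16855,1484)∘(16855,1484) = (16855·16855+129·1484·1484, 16855·1484+1484·16855) = (568182049,50025640)
n=3: (568182049,50025640)∘(16855,1484) = (16855·568182049+129·1484·50025640, 16855·50025640+1484·568182049) = (19153416854935,1686364322916)
n=4: (19153416854935,1686364322916)∘(16855,1484) = (16855·19153416854935+129·1484·1686364322916, 16855·1686364322916+1484·19153416854935) = (645661681611676801,56847341275472720)
n=5: (645661681611676801,56847341275472720)∘(16855,1484) = (16855·645661681611676801+129·1484·56847341275472720, 16855·56847341275472720+1484·645661681611676801) = (21765255267976208106775,1916323872709821068284)

16855 1484
568182049 50025640
19153416854935 1686364322916
645661681611676801 56847341275472720
21765255267976208106775 1916323872709821068284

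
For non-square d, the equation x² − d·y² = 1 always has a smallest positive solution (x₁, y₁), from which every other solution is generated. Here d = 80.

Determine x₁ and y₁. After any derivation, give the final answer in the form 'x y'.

9 1

√80 → a₀=8, period (1,16); ℓ=2 even so k=1
a_0=8:  p_0=8·1+0=8,  q_0=8·0+1=1
a_1=1:  p_1=1·8+1=9,  q_1=1·1+0=1
(x₁, y₁) = (9, 1);  9² − 80·1² = 1 ✓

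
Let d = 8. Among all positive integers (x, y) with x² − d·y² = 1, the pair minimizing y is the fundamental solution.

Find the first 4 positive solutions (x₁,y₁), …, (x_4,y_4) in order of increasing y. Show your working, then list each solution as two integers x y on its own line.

√8 → a₀=2, period (1,4); ℓ=2 even so k=1
step 0: (2, 1)  from 2·(1,0) + (0,1)
step 1: (3, 1)  from 1·(2,1) + (1,0)
fundamental: x₁=3, y₁=1  (since 9 − 8·1 = 1)
n=2: (3,1)∘(3,1) = (3·3+8·1·1, 3·1+1·3) = (17,6)
n=3: (17,6)∘(3,1) = (3·17+8·1·6, 3·6+1·17) = (99,35)
n=4: (99,35)∘(3,1) = (3·99+8·1·35, 3·35+1·99) = (577,204)

3 1
17 6
99 35
577 204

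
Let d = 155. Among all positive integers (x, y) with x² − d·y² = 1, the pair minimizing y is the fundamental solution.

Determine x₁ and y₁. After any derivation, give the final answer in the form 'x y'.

√155 → a₀=12, period (2,4,2,24); ℓ=4 even so k=3
k=0  a_k=12  p_k/q_k = 12/1
…
k=2  a_k=4  p_k/q_k = 112/9
k=3  a_k=2  p_k/q_k = 249/20
fundamental: x₁=249, y₁=20  (since 62001 − 155·400 = 1)

249 20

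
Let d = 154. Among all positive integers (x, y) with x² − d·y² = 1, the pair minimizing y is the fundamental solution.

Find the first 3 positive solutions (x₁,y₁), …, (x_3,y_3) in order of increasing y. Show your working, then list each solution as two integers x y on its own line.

[12; 2,2,3,1,2,1,3,2,2,24] for √154; ℓ=10 ⇒ convergent index 9
k=0  a_k=12  p_k/q_k = 12/1
…
k=3  a_k=3  p_k/q_k = 211/17
k=4  a_k=1  p_k/q_k = 273/22
k=5  a_k=2  p_k/q_k = 757/61
k=6  a_k=1  p_k/q_k = 1030/83
k=7  a_k=3  p_k/q_k = 3847/310
k=8  a_k=2  p_k/q_k = 8724/703
k=9  a_k=2  p_k/q_k = 21295/1716
(x₁, y₁) = (21295, 1716);  21295² − 154·1716² = 1 ✓
(21295+1716√154)^2 = 906954049 + 73084440√154
(21295+1716√154)^3 = 38627172925615 + 3112666297884√154

21295 1716
906954049 73084440
38627172925615 3112666297884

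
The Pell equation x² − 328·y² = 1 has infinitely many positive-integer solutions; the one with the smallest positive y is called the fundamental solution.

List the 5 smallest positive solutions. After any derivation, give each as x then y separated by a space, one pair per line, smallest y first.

√328 = [18; 9,36, …], period ℓ=2 (even) → k=1
step 0: (18, 1)  from 18·(1,0) + (0,1)
step 1: (163, 9)  from 9·(18,1) + (1,0)
(x₁, y₁) = (163, 9);  163² − 328·9² = 1 ✓
n=2: (163,9)∘(163,9) = (163·163+328·9·9, 163·9+9·163) = (53137,2934)
n=3: (53137,2934)∘(163,9) = (163·53137+328·9·2934, 163·2934+9·53137) = (17322499,956475)
n=4: (17322499,956475)∘(163,9) = (163·17322499+328·9·956475, 163·956475+9·17322499) = (5647081537,311807916)
n=5: (5647081537,311807916)∘(163,9) = (163·5647081537+328·9·311807916, 163·311807916+9·5647081537) = (1840931258563,101648424141)

163 9
53137 2934
17322499 956475
5647081537 311807916
1840931258563 101648424141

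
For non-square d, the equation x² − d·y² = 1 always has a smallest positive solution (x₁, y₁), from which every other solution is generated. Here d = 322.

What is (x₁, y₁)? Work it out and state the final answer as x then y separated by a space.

[17; 1,16,1,34] for √322; ℓ=4 ⇒ convergent index 3
a_0=17:  p_0=17·1+0=17,  q_0=17·0+1=1
…
a_2=16:  p_2=16·18+17=305,  q_2=16·1+1=17
a_3=1:  p_3=1·305+18=323,  q_3=1·17+1=18
fundamental: x₁=323, y₁=18  (since 104329 − 322·324 = 1)

323 18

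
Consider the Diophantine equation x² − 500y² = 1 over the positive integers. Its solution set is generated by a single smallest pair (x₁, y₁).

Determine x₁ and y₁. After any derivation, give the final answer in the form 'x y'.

√500 → a₀=22, period (2,1,3,2,1,…,1,2,44); ℓ=14 even so k=13
k=0  a_k=22  p_k/q_k = 22/1
k=1  a_k=2  p_k/q_k = 45/2
k=2  a_k=1  p_k/q_k = 67/3
…
k=10  a_k=2  p_k/q_k = 76317/3413
…
k=12  a_k=1  p_k/q_k = 335522/15005
k=13  a_k=2  p_k/q_k = 930249/41602
(x₁, y₁) = (930249, 41602);  930249² − 500·41602² = 1 ✓

930249 41602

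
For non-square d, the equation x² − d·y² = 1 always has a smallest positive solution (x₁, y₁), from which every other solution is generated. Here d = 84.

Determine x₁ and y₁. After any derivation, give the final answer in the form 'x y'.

55 6

[9; 6,18] for √84; ℓ=2 ⇒ convergent index 1
i=0: a=9 ⇒ p=9, q=1
i=1: a=6 ⇒ p=55, q=6
→ (55, 6).  Check: 55²=3025, 84·6²=3024, difference 1.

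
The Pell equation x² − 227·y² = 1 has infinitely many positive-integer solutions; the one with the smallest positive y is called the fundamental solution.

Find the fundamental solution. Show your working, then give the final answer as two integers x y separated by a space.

226 15

[15; 15,30] for √227; ℓ=2 ⇒ convergent index 1
a_0=15:  p_0=15·1+0=15,  q_0=15·0+1=1
a_1=15:  p_1=15·15+1=226,  q_1=15·1+0=15
(x₁, y₁) = (226, 15);  226² − 227·15² = 1 ✓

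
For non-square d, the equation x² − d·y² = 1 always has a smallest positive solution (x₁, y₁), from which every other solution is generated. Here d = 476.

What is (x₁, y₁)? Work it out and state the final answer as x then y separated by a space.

√476 = [21; 1,4,2,10,2,4,1,42, …], period ℓ=8 (even) → k=7
i=0: a=21 ⇒ p=21, q=1
i=1: a=1 ⇒ p=22, q=1
…
i=4: a=10 ⇒ p=2509, q=115
…
i=6: a=4 ⇒ p=23541, q=1079
i=7: a=1 ⇒ p=28799, q=1320
fundamental: x₁=28799, y₁=1320  (since 829382401 − 476·1742400 = 1)

28799 1320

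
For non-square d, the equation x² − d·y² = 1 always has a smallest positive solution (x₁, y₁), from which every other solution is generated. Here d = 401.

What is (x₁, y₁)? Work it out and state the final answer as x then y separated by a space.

801 40

d=401: √d = [20; 40] (ℓ=1, odd), read p_1/q_1
step 0: (20, 1)  from 20·(1,0) + (0,1)
step 1: (801, 40)  from 40·(20,1) + (1,0)
→ (801, 40).  Check: 801²=641601, 401·40²=641600, difference 1.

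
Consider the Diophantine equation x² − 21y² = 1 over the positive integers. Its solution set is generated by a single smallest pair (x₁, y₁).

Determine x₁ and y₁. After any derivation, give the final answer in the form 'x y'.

d=21: √d = [4; 1,1,2,1,1,8] (ℓ=6, even), read p_5/q_5
i=0: a=4 ⇒ p=4, q=1
…
i=2: a=1 ⇒ p=9, q=2
…
i=4: a=1 ⇒ p=32, q=7
i=5: a=1 ⇒ p=55, q=12
→ (55, 12).  Check: 55²=3025, 21·12²=3024, difference 1.

55 12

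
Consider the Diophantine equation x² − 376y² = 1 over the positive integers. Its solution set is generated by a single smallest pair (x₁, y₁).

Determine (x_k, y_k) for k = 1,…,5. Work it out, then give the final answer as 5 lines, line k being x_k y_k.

d=376: √d = [19; 2,1,1,3,1,…,1,2,38] (ℓ=16, even), read p_15/q_15
k=0  a_k=19  p_k/q_k = 19/1
k=1  a_k=2  p_k/q_k = 39/2
…
k=3  a_k=1  p_k/q_k = 97/5
…
k=5  a_k=1  p_k/q_k = 446/23
k=6  a_k=2  p_k/q_k = 1241/64
k=7  a_k=2  p_k/q_k = 2928/151
k=8  a_k=4  p_k/q_k = 12953/668
k=9  a_k=2  p_k/q_k = 28834/1487
k=10  a_k=2  p_k/q_k = 70621/3642
k=11  a_k=1  p_k/q_k = 99455/5129
…
k=14  a_k=1  p_k/q_k = 837427/43187
k=15  a_k=2  p_k/q_k = 2143295/110532
fundamental: x₁=2143295, y₁=110532  (since 4593713457025 − 376·12217323024 = 1)
(x_2, y_2) = (2143295·2143295 + 376·110532·110532, 2143295·110532 + 110532·2143295) = (9187426914049, 473805365880)
(x_3, y_3) = (2143295·9187426914049 + 376·110532·473805365880, 2143295·473805365880 + 110532·9187426914049) = (39382732335491159615, 2031009343327438668)
(x_4, y_4) = (2143295·39382732335491159615 + 376·110532·2031009343327438668, 2143295·2031009343327438668 + 110532·39382732335491159615) = (168817626601983862467148801, 8706104341013491514496240)
(x_5, y_5) = (2143295·168817626601983862467148801 + 376·110532·8706104341013491514496240, 2143295·8706104341013491514496240 + 110532·168817626601983862467148801) = (723651950015758622280719887718975, 37319499807142991581781109982932)

2143295 110532
9187426914049 473805365880
39382732335491159615 2031009343327438668
168817626601983862467148801 8706104341013491514496240
723651950015758622280719887718975 37319499807142991581781109982932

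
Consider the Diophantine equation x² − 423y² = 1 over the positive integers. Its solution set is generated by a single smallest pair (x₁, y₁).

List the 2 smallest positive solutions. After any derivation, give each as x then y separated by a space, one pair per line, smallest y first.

√423 = [20; 1,1,3,4,3,1,1,40, …], period ℓ=8 (even) → k=7
i=0: a=20 ⇒ p=20, q=1
…
i=2: a=1 ⇒ p=41, q=2
i=3: a=3 ⇒ p=144, q=7
…
i=5: a=3 ⇒ p=1995, q=97
i=6: a=1 ⇒ p=2612, q=127
i=7: a=1 ⇒ p=4607, q=224
fundamental: x₁=4607, y₁=224  (since 21224449 − 423·50176 = 1)
(x_2, y_2) = (4607·4607 + 423·224·224, 4607·224 + 224·4607) = (42448897, 2063936)

4607 224
42448897 2063936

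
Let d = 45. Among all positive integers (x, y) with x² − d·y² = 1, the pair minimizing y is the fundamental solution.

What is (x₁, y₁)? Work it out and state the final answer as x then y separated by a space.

161 24

√45 → a₀=6, period (1,2,2,2,1,12); ℓ=6 even so k=5
i=0: a=6 ⇒ p=6, q=1
…
i=3: a=2 ⇒ p=47, q=7
i=4: a=2 ⇒ p=114, q=17
i=5: a=1 ⇒ p=161, q=24
fundamental: x₁=161, y₁=24  (since 25921 − 45·576 = 1)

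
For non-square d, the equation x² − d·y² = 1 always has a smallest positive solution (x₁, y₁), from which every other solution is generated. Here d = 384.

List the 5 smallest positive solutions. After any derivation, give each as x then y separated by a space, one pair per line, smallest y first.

4801 245
46099201 2352490
442644523201 22588608735
4250272665676801 216895818720980
40811117693184120001 2082633628770241225

[19; 1,1,2,9,2,1,1,38] for √384; ℓ=8 ⇒ convergent index 7
k=0  a_k=19  p_k/q_k = 19/1
k=1  a_k=1  p_k/q_k = 20/1
…
k=3  a_k=2  p_k/q_k = 98/5
k=4  a_k=9  p_k/q_k = 921/47
k=5  a_k=2  p_k/q_k = 1940/99
k=6  a_k=1  p_k/q_k = 2861/146
k=7  a_k=1  p_k/q_k = 4801/245
(x₁, y₁) = (4801, 245);  4801² − 384·245² = 1 ✓
n=2: (4801,245)∘(4801,245) = (4801·4801+384·245·245, 4801·245+245·4801) = (46099201,2352490)
n=3: (46099201,2352490)∘(4801,245) = (4801·46099201+384·245·2352490, 4801·2352490+245·46099201) = (442644523201,22588608735)
n=4: (442644523201,22588608735)∘(4801,245) = (4801·442644523201+384·245·22588608735, 4801·22588608735+245·442644523201) = (4250272665676801,216895818720980)
n=5: (4250272665676801,216895818720980)∘(4801,245) = (4801·4250272665676801+384·245·216895818720980, 4801·216895818720980+245·4250272665676801) = (40811117693184120001,2082633628770241225)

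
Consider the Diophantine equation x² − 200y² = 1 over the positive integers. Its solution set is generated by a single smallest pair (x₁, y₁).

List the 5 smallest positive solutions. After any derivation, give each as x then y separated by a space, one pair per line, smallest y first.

99 7
19601 1386
3880899 274421
768398401 54333972
152139002499 10757852035

d=200: √d = [14; 7,28] (ℓ=2, even), read p_1/q_1
step 0: (14, 1)  from 14·(1,0) + (0,1)
step 1: (99, 7)  from 7·(14,1) + (1,0)
→ (99, 7).  Check: 99²=9801, 200·7²=9800, difference 1.
n=2: (99,7)∘(99,7) = (99·99+200·7·7, 99·7+7·99) = (19601,1386)
n=3: (19601,1386)∘(99,7) = (99·19601+200·7·1386, 99·1386+7·19601) = (3880899,274421)
n=4: (3880899,274421)∘(99,7) = (99·3880899+200·7·274421, 99·274421+7·3880899) = (768398401,54333972)
n=5: (768398401,54333972)∘(99,7) = (99·768398401+200·7·54333972, 99·54333972+7·768398401) = (152139002499,10757852035)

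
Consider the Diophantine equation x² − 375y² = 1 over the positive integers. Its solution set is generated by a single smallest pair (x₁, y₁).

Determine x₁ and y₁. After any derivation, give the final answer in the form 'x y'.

d=375: √d = [19; 2,1,2,1,5,1,2,1,2,38] (ℓ=10, even), read p_9/q_9
step 0: (19, 1)  from 19·(1,0) + (0,1)
…
step 2: (58, 3)  from 1·(39,2) + (19,1)
step 3: (155, 8)  from 2·(58,3) + (39,2)
…
step 5: (1220, 63)  from 5·(213,11) + (155,8)
step 6: (1433, 74)  from 1·(1220,63) + (213,11)
…
step 8: (5519, 285)  from 1·(4086,211) + (1433,74)
step 9: (15124, 781)  from 2·(5519,285) + (4086,211)
→ (15124, 781).  Check: 15124²=228735376, 375·781²=228735375, difference 1.

15124 781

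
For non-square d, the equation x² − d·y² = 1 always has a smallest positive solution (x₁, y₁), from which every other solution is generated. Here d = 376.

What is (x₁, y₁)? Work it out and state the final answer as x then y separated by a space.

d=376: √d = [19; 2,1,1,3,1,…,1,2,38] (ℓ=16, even), read p_15/q_15
a_0=19:  p_0=19·1+0=19,  q_0=19·0+1=1
a_1=2:  p_1=2·19+1=39,  q_1=2·1+0=2
a_2=1:  p_2=1·39+19=58,  q_2=1·2+1=3
a_3=1:  p_3=1·58+39=97,  q_3=1·3+2=5
a_4=3:  p_4=3·97+58=349,  q_4=3·5+3=18
a_5=1:  p_5=1·349+97=446,  q_5=1·18+5=23
a_6=2:  p_6=2·446+349=1241,  q_6=2·23+18=64
a_7=2:  p_7=2·1241+446=2928,  q_7=2·64+23=151
a_8=4:  p_8=4·2928+1241=12953,  q_8=4·151+64=668
a_9=2:  p_9=2·12953+2928=28834,  q_9=2·668+151=1487
…
a_14=1:  p_14=1·468441+368986=837427,  q_14=1·24158+19029=43187
a_15=2:  p_15=2·837427+468441=2143295,  q_15=2·43187+24158=110532
→ (2143295, 110532).  Check: 2143295²=4593713457025, 376·110532²=4593713457024, difference 1.

2143295 110532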